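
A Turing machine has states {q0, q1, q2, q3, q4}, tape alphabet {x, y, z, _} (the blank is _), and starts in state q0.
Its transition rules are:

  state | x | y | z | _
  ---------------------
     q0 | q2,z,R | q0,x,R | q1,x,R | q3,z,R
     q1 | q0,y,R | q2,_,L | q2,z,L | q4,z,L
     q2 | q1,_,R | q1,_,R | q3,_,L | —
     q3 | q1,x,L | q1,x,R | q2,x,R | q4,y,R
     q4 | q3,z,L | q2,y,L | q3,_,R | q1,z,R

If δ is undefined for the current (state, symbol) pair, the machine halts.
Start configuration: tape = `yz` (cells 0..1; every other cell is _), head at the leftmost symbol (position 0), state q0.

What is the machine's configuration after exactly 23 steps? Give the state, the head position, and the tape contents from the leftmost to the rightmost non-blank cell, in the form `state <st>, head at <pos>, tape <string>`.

state q2, head at -5, tape yzx_xzz

state=q0 head=0 tape=_____[y]z_   (q0,y)→(q0,x,R)
state=q0 head=1 tape=_____x[z]_   (q0,z)→(q1,x,R)
state=q1 head=2 tape=_____xx[_]   (q1,_)→(q4,z,L)
state=q4 head=1 tape=_____x[x]z   (q4,x)→(q3,z,L)
state=q3 head=0 tape=_____[x]zz   (q3,x)→(q1,x,L)
state=q1 head=-1 tape=____[_]xzz   (q1,_)→(q4,z,L)
state=q4 head=-2 tape=___[_]zxzz   (q4,_)→(q1,z,R)
state=q1 head=-1 tape=___z[z]xzz   (q1,z)→(q2,z,L)
state=q2 head=-2 tape=___[z]zxzz   (q2,z)→(q3,_,L)
state=q3 head=-3 tape=__[_]_zxzz   (q3,_)→(q4,y,R)
state=q4 head=-2 tape=__y[_]zxzz   (q4,_)→(q1,z,R)
state=q1 head=-1 tape=__yz[z]xzz   (q1,z)→(q2,z,L)
state=q2 head=-2 tape=__y[z]zxzz   (q2,z)→(q3,_,L)
state=q3 head=-3 tape=__[y]_zxzz   (q3,y)→(q1,x,R)
state=q1 head=-2 tape=__x[_]zxzz   (q1,_)→(q4,z,L)
state=q4 head=-3 tape=__[x]zzxzz   (q4,x)→(q3,z,L)
state=q3 head=-4 tape=_[_]zzzxzz   (q3,_)→(q4,y,R)
state=q4 head=-3 tape=_y[z]zzxzz   (q4,z)→(q3,_,R)
state=q3 head=-2 tape=_y_[z]zxzz   (q3,z)→(q2,x,R)
state=q2 head=-1 tape=_y_x[z]xzz   (q2,z)→(q3,_,L)
state=q3 head=-2 tape=_y_[x]_xzz   (q3,x)→(q1,x,L)
state=q1 head=-3 tape=_y[_]x_xzz   (q1,_)→(q4,z,L)
state=q4 head=-4 tape=_[y]zx_xzz   (q4,y)→(q2,y,L)
state=q2 head=-5 tape=[_]yzx_xzz
After 23 steps: state q2, head at -5, tape yzx_xzz.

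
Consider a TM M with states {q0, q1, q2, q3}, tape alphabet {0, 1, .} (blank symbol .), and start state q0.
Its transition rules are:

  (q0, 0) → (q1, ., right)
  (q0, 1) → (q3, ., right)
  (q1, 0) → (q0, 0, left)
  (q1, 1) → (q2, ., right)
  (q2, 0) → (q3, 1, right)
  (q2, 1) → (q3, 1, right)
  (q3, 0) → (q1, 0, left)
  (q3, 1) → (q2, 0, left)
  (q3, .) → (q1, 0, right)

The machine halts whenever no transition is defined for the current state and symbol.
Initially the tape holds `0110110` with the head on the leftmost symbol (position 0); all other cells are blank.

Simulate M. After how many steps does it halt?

state=q0 head=0 tape=[0]110110..   (q0,0)→(q1,.,right)
state=q1 head=1 tape=.[1]10110..   (q1,1)→(q2,.,right)
state=q2 head=2 tape=..[1]0110..   (q2,1)→(q3,1,right)
state=q3 head=3 tape=..1[0]110..   (q3,0)→(q1,0,left)
state=q1 head=2 tape=..[1]0110..   (q1,1)→(q2,.,right)
state=q2 head=3 tape=...[0]110..   (q2,0)→(q3,1,right)
state=q3 head=4 tape=...1[1]10..   (q3,1)→(q2,0,left)
state=q2 head=3 tape=...[1]010..   (q2,1)→(q3,1,right)
state=q3 head=4 tape=...1[0]10..   (q3,0)→(q1,0,left)
state=q1 head=3 tape=...[1]010..   (q1,1)→(q2,.,right)
state=q2 head=4 tape=....[0]10..   (q2,0)→(q3,1,right)
state=q3 head=5 tape=....1[1]0..   (q3,1)→(q2,0,left)
state=q2 head=4 tape=....[1]00..   (q2,1)→(q3,1,right)
state=q3 head=5 tape=....1[0]0..   (q3,0)→(q1,0,left)
state=q1 head=4 tape=....[1]00..   (q1,1)→(q2,.,right)
state=q2 head=5 tape=.....[0]0..   (q2,0)→(q3,1,right)
state=q3 head=6 tape=.....1[0]..   (q3,0)→(q1,0,left)
state=q1 head=5 tape=.....[1]0..   (q1,1)→(q2,.,right)
state=q2 head=6 tape=......[0]..   (q2,0)→(q3,1,right)
state=q3 head=7 tape=......1[.].   (q3,.)→(q1,0,right)
state=q1 head=8 tape=......10[.]
M halts after 20 transitions.

20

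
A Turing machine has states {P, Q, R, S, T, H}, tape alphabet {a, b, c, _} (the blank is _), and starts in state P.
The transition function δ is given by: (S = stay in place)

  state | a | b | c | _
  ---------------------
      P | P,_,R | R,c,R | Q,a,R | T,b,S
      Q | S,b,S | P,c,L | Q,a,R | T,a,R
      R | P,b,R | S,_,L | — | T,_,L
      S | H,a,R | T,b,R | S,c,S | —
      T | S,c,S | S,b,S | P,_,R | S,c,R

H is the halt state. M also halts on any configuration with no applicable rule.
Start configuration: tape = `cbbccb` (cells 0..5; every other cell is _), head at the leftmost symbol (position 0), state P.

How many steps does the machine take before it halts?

state=P head=0 tape=[c]bbccb___   (P,c)→(Q,a,R)
state=Q head=1 tape=a[b]bccb___   (Q,b)→(P,c,L)
state=P head=0 tape=[a]cbccb___   (P,a)→(P,_,R)
state=P head=1 tape=_[c]bccb___   (P,c)→(Q,a,R)
state=Q head=2 tape=_a[b]ccb___   (Q,b)→(P,c,L)
state=P head=1 tape=_[a]cccb___   (P,a)→(P,_,R)
state=P head=2 tape=__[c]ccb___   (P,c)→(Q,a,R)
state=Q head=3 tape=__a[c]cb___   (Q,c)→(Q,a,R)
state=Q head=4 tape=__aa[c]b___   (Q,c)→(Q,a,R)
state=Q head=5 tape=__aaa[b]___   (Q,b)→(P,c,L)
state=P head=4 tape=__aa[a]c___   (P,a)→(P,_,R)
state=P head=5 tape=__aa_[c]___   (P,c)→(Q,a,R)
state=Q head=6 tape=__aa_a[_]__   (Q,_)→(T,a,R)
state=T head=7 tape=__aa_aa[_]_   (T,_)→(S,c,R)
state=S head=8 tape=__aa_aac[_]
M halts after 14 transitions.

14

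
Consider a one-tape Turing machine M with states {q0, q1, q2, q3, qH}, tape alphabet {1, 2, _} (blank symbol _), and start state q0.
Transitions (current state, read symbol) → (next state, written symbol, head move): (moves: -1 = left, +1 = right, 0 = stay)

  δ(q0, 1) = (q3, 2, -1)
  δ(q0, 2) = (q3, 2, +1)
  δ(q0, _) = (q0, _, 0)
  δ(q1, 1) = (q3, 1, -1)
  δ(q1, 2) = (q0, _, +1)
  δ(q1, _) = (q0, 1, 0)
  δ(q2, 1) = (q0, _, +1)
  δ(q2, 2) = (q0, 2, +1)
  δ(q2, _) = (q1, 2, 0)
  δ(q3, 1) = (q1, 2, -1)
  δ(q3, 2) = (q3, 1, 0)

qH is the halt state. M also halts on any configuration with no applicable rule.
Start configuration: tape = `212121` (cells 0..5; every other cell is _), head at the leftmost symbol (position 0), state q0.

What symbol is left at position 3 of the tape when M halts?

q0 | [2]12121_   read 2 → write 2, move +1, go to q3
q3 | 2[1]2121_   read 1 → write 2, move -1, go to q1
q1 | [2]22121_   read 2 → write _, move +1, go to q0
q0 | _[2]2121_   read 2 → write 2, move +1, go to q3
q3 | _2[2]121_   read 2 → write 1, move 0, go to q3
q3 | _2[1]121_   read 1 → write 2, move -1, go to q1
q1 | _[2]2121_   read 2 → write _, move +1, go to q0
q0 | __[2]121_   read 2 → write 2, move +1, go to q3
q3 | __2[1]21_   read 1 → write 2, move -1, go to q1
q1 | __[2]221_   read 2 → write _, move +1, go to q0
q0 | ___[2]21_   read 2 → write 2, move +1, go to q3
q3 | ___2[2]1_   read 2 → write 1, move 0, go to q3
q3 | ___2[1]1_   read 1 → write 2, move -1, go to q1
q1 | ___[2]21_   read 2 → write _, move +1, go to q0
q0 | ____[2]1_   read 2 → write 2, move +1, go to q3
q3 | ____2[1]_   read 1 → write 2, move -1, go to q1
q1 | ____[2]2_   read 2 → write _, move +1, go to q0
q0 | _____[2]_   read 2 → write 2, move +1, go to q3
q3 | _____2[_]
Cell 3 holds _ when M halts.

_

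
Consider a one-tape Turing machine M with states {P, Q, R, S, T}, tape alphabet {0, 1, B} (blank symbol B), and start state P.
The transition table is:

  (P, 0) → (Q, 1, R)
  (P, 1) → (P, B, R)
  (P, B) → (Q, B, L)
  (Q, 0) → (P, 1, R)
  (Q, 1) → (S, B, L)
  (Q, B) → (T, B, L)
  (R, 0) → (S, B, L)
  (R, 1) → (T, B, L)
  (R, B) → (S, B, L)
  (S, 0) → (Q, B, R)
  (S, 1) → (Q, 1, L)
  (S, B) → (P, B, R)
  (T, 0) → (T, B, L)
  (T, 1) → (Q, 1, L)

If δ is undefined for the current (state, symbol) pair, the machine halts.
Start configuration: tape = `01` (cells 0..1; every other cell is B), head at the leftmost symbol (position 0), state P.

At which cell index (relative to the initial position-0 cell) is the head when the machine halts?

P | BB[0]1   read 0 → write 1, move R, go to Q
Q | BB1[1]   read 1 → write B, move L, go to S
S | BB[1]B   read 1 → write 1, move L, go to Q
Q | B[B]1B   read B → write B, move L, go to T
T | [B]B1B
At halt the head is at cell -2.

-2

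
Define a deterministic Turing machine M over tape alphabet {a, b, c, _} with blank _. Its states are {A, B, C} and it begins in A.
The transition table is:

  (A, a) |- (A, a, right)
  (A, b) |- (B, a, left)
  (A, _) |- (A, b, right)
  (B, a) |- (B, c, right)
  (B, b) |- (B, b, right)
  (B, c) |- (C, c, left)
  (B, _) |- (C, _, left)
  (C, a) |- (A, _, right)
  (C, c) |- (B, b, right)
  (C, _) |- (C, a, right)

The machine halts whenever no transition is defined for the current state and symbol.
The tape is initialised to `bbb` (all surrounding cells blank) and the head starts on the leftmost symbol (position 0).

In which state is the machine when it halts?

state=A head=0 tape=__[b]bb_   (A,b)→(B,a,left)
state=B head=-1 tape=_[_]abb_   (B,_)→(C,_,left)
state=C head=-2 tape=[_]_abb_   (C,_)→(C,a,right)
state=C head=-1 tape=a[_]abb_   (C,_)→(C,a,right)
state=C head=0 tape=aa[a]bb_   (C,a)→(A,_,right)
state=A head=1 tape=aa_[b]b_   (A,b)→(B,a,left)
state=B head=0 tape=aa[_]ab_   (B,_)→(C,_,left)
state=C head=-1 tape=a[a]_ab_   (C,a)→(A,_,right)
state=A head=0 tape=a_[_]ab_   (A,_)→(A,b,right)
state=A head=1 tape=a_b[a]b_   (A,a)→(A,a,right)
state=A head=2 tape=a_ba[b]_   (A,b)→(B,a,left)
state=B head=1 tape=a_b[a]a_   (B,a)→(B,c,right)
state=B head=2 tape=a_bc[a]_   (B,a)→(B,c,right)
state=B head=3 tape=a_bcc[_]   (B,_)→(C,_,left)
state=C head=2 tape=a_bc[c]_   (C,c)→(B,b,right)
state=B head=3 tape=a_bcb[_]   (B,_)→(C,_,left)
state=C head=2 tape=a_bc[b]_
No transition is defined for (C, b); M halts in state C.

C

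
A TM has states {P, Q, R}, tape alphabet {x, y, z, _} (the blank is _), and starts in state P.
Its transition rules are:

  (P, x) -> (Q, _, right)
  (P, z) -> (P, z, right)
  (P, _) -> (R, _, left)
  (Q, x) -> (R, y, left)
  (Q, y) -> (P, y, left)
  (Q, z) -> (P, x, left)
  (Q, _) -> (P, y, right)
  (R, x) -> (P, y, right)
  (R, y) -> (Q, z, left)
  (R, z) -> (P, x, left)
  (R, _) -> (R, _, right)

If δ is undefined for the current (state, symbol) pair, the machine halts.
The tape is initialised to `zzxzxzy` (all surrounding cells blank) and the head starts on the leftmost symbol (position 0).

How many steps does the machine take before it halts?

P | [z]zxzxzy   read z → write z, move right, go to P
P | z[z]xzxzy   read z → write z, move right, go to P
P | zz[x]zxzy   read x → write _, move right, go to Q
Q | zz_[z]xzy   read z → write x, move left, go to P
P | zz[_]xxzy   read _ → write _, move left, go to R
R | z[z]_xxzy   read z → write x, move left, go to P
P | [z]x_xxzy   read z → write z, move right, go to P
P | z[x]_xxzy   read x → write _, move right, go to Q
Q | z_[_]xxzy   read _ → write y, move right, go to P
P | z_y[x]xzy   read x → write _, move right, go to Q
Q | z_y_[x]zy   read x → write y, move left, go to R
R | z_y[_]yzy   read _ → write _, move right, go to R
R | z_y_[y]zy   read y → write z, move left, go to Q
Q | z_y[_]zzy   read _ → write y, move right, go to P
P | z_yy[z]zy   read z → write z, move right, go to P
P | z_yyz[z]y   read z → write z, move right, go to P
P | z_yyzz[y]
M halts after 16 transitions.

16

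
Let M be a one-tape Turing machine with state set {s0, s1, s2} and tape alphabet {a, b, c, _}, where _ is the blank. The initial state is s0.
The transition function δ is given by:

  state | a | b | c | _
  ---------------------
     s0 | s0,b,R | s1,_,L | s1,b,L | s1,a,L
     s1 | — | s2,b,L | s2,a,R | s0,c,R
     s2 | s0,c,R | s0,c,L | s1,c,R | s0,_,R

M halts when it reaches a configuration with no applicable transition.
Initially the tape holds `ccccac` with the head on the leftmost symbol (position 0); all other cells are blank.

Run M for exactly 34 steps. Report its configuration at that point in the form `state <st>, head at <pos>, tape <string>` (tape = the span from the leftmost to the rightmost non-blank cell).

state s0, head at 6, tape aaaaaaca

state=s0 head=0 tape=_[c]cccac_   (s0,c)→(s1,b,L)
state=s1 head=-1 tape=[_]bcccac_   (s1,_)→(s0,c,R)
state=s0 head=0 tape=c[b]cccac_   (s0,b)→(s1,_,L)
state=s1 head=-1 tape=[c]_cccac_   (s1,c)→(s2,a,R)
state=s2 head=0 tape=a[_]cccac_   (s2,_)→(s0,_,R)
state=s0 head=1 tape=a_[c]ccac_   (s0,c)→(s1,b,L)
state=s1 head=0 tape=a[_]bccac_   (s1,_)→(s0,c,R)
state=s0 head=1 tape=ac[b]ccac_   (s0,b)→(s1,_,L)
state=s1 head=0 tape=a[c]_ccac_   (s1,c)→(s2,a,R)
state=s2 head=1 tape=aa[_]ccac_   (s2,_)→(s0,_,R)
state=s0 head=2 tape=aa_[c]cac_   (s0,c)→(s1,b,L)
state=s1 head=1 tape=aa[_]bcac_   (s1,_)→(s0,c,R)
state=s0 head=2 tape=aac[b]cac_   (s0,b)→(s1,_,L)
state=s1 head=1 tape=aa[c]_cac_   (s1,c)→(s2,a,R)
state=s2 head=2 tape=aaa[_]cac_   (s2,_)→(s0,_,R)
state=s0 head=3 tape=aaa_[c]ac_   (s0,c)→(s1,b,L)
state=s1 head=2 tape=aaa[_]bac_   (s1,_)→(s0,c,R)
state=s0 head=3 tape=aaac[b]ac_   (s0,b)→(s1,_,L)
state=s1 head=2 tape=aaa[c]_ac_   (s1,c)→(s2,a,R)
state=s2 head=3 tape=aaaa[_]ac_   (s2,_)→(s0,_,R)
state=s0 head=4 tape=aaaa_[a]c_   (s0,a)→(s0,b,R)
state=s0 head=5 tape=aaaa_b[c]_   (s0,c)→(s1,b,L)
state=s1 head=4 tape=aaaa_[b]b_   (s1,b)→(s2,b,L)
state=s2 head=3 tape=aaaa[_]bb_   (s2,_)→(s0,_,R)
state=s0 head=4 tape=aaaa_[b]b_   (s0,b)→(s1,_,L)
state=s1 head=3 tape=aaaa[_]_b_   (s1,_)→(s0,c,R)
state=s0 head=4 tape=aaaac[_]b_   (s0,_)→(s1,a,L)
state=s1 head=3 tape=aaaa[c]ab_   (s1,c)→(s2,a,R)
state=s2 head=4 tape=aaaaa[a]b_   (s2,a)→(s0,c,R)
state=s0 head=5 tape=aaaaac[b]_   (s0,b)→(s1,_,L)
state=s1 head=4 tape=aaaaa[c]__   (s1,c)→(s2,a,R)
state=s2 head=5 tape=aaaaaa[_]_   (s2,_)→(s0,_,R)
state=s0 head=6 tape=aaaaaa_[_]   (s0,_)→(s1,a,L)
state=s1 head=5 tape=aaaaaa[_]a   (s1,_)→(s0,c,R)
state=s0 head=6 tape=aaaaaac[a]
After 34 steps: state s0, head at 6, tape aaaaaaca.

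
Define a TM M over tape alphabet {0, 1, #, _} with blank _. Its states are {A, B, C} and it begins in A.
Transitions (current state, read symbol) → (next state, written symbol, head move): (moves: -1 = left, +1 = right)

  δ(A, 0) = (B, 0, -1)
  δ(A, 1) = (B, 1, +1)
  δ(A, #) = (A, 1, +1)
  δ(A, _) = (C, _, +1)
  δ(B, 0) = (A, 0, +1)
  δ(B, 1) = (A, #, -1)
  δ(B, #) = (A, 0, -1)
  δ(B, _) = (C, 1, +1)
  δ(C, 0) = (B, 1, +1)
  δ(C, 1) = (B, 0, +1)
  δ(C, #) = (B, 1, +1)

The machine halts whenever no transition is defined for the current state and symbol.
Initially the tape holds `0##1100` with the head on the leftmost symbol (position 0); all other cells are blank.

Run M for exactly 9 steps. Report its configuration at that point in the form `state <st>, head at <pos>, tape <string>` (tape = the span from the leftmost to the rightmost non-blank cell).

A | _[0]##1100   read 0 → write 0, move -1, go to B
B | [_]0##1100   read _ → write 1, move +1, go to C
C | 1[0]##1100   read 0 → write 1, move +1, go to B
B | 11[#]#1100   read # → write 0, move -1, go to A
A | 1[1]0#1100   read 1 → write 1, move +1, go to B
B | 11[0]#1100   read 0 → write 0, move +1, go to A
A | 110[#]1100   read # → write 1, move +1, go to A
A | 1101[1]100   read 1 → write 1, move +1, go to B
B | 11011[1]00   read 1 → write #, move -1, go to A
A | 1101[1]#00
After 9 steps: state A, head at 3, tape 11011#00.

state A, head at 3, tape 11011#00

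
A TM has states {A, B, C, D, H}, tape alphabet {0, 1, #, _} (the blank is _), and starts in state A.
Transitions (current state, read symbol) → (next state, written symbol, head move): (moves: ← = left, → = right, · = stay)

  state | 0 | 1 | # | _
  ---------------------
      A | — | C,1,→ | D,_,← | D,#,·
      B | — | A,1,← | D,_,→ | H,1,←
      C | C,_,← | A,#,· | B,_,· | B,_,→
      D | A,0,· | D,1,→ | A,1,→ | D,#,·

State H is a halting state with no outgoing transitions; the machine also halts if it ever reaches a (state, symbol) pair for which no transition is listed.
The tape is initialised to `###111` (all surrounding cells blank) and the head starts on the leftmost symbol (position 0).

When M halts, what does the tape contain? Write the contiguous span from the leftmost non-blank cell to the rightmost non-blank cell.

A | _[#]##111__   read # → write _, move ←, go to D
D | [_]_##111__   read _ → write #, move ·, go to D
D | [#]_##111__   read # → write 1, move →, go to A
A | 1[_]##111__   read _ → write #, move ·, go to D
D | 1[#]##111__   read # → write 1, move →, go to A
A | 11[#]#111__   read # → write _, move ←, go to D
D | 1[1]_#111__   read 1 → write 1, move →, go to D
D | 11[_]#111__   read _ → write #, move ·, go to D
D | 11[#]#111__   read # → write 1, move →, go to A
A | 111[#]111__   read # → write _, move ←, go to D
D | 11[1]_111__   read 1 → write 1, move →, go to D
D | 111[_]111__   read _ → write #, move ·, go to D
D | 111[#]111__   read # → write 1, move →, go to A
A | 1111[1]11__   read 1 → write 1, move →, go to C
C | 11111[1]1__   read 1 → write #, move ·, go to A
A | 11111[#]1__   read # → write _, move ←, go to D
D | 1111[1]_1__   read 1 → write 1, move →, go to D
D | 11111[_]1__   read _ → write #, move ·, go to D
D | 11111[#]1__   read # → write 1, move →, go to A
A | 111111[1]__   read 1 → write 1, move →, go to C
C | 1111111[_]_   read _ → write _, move →, go to B
B | 1111111_[_]   read _ → write 1, move ←, go to H
H | 1111111[_]1
The non-blank tape span at halt is 1111111_1.

1111111_1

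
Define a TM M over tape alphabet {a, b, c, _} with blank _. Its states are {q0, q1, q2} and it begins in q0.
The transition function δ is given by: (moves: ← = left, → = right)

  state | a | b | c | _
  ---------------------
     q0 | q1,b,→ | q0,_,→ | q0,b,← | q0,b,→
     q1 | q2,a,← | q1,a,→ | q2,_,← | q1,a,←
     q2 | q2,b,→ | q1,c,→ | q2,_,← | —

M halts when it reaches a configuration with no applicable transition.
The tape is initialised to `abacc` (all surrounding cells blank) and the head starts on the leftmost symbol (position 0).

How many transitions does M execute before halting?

15

state=q0 head=0 tape=_[a]bacc   (q0,a)→(q1,b,→)
state=q1 head=1 tape=_b[b]acc   (q1,b)→(q1,a,→)
state=q1 head=2 tape=_ba[a]cc   (q1,a)→(q2,a,←)
state=q2 head=1 tape=_b[a]acc   (q2,a)→(q2,b,→)
state=q2 head=2 tape=_bb[a]cc   (q2,a)→(q2,b,→)
state=q2 head=3 tape=_bbb[c]c   (q2,c)→(q2,_,←)
state=q2 head=2 tape=_bb[b]_c   (q2,b)→(q1,c,→)
state=q1 head=3 tape=_bbc[_]c   (q1,_)→(q1,a,←)
state=q1 head=2 tape=_bb[c]ac   (q1,c)→(q2,_,←)
state=q2 head=1 tape=_b[b]_ac   (q2,b)→(q1,c,→)
state=q1 head=2 tape=_bc[_]ac   (q1,_)→(q1,a,←)
state=q1 head=1 tape=_b[c]aac   (q1,c)→(q2,_,←)
state=q2 head=0 tape=_[b]_aac   (q2,b)→(q1,c,→)
state=q1 head=1 tape=_c[_]aac   (q1,_)→(q1,a,←)
state=q1 head=0 tape=_[c]aaac   (q1,c)→(q2,_,←)
state=q2 head=-1 tape=[_]_aaac
M halts after 15 transitions.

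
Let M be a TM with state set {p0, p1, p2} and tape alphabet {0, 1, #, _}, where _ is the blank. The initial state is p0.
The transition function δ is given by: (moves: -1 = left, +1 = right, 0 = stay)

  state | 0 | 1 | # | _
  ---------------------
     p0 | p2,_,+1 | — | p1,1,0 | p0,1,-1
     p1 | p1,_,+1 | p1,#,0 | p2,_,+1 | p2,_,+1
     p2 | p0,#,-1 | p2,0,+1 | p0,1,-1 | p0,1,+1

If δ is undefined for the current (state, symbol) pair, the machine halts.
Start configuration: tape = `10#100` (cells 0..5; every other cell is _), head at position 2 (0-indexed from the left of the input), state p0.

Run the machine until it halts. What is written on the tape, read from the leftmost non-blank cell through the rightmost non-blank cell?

p0 | 10[#]100__   read # → write 1, move 0, go to p1
p1 | 10[1]100__   read 1 → write #, move 0, go to p1
p1 | 10[#]100__   read # → write _, move +1, go to p2
p2 | 10_[1]00__   read 1 → write 0, move +1, go to p2
p2 | 10_0[0]0__   read 0 → write #, move -1, go to p0
p0 | 10_[0]#0__   read 0 → write _, move +1, go to p2
p2 | 10__[#]0__   read # → write 1, move -1, go to p0
p0 | 10_[_]10__   read _ → write 1, move -1, go to p0
p0 | 10[_]110__   read _ → write 1, move -1, go to p0
p0 | 1[0]1110__   read 0 → write _, move +1, go to p2
p2 | 1_[1]110__   read 1 → write 0, move +1, go to p2
p2 | 1_0[1]10__   read 1 → write 0, move +1, go to p2
p2 | 1_00[1]0__   read 1 → write 0, move +1, go to p2
p2 | 1_000[0]__   read 0 → write #, move -1, go to p0
p0 | 1_00[0]#__   read 0 → write _, move +1, go to p2
p2 | 1_00_[#]__   read # → write 1, move -1, go to p0
p0 | 1_00[_]1__   read _ → write 1, move -1, go to p0
p0 | 1_0[0]11__   read 0 → write _, move +1, go to p2
p2 | 1_0_[1]1__   read 1 → write 0, move +1, go to p2
p2 | 1_0_0[1]__   read 1 → write 0, move +1, go to p2
p2 | 1_0_00[_]_   read _ → write 1, move +1, go to p0
p0 | 1_0_001[_]   read _ → write 1, move -1, go to p0
p0 | 1_0_00[1]1
The non-blank tape span at halt is 1_0_0011.

1_0_0011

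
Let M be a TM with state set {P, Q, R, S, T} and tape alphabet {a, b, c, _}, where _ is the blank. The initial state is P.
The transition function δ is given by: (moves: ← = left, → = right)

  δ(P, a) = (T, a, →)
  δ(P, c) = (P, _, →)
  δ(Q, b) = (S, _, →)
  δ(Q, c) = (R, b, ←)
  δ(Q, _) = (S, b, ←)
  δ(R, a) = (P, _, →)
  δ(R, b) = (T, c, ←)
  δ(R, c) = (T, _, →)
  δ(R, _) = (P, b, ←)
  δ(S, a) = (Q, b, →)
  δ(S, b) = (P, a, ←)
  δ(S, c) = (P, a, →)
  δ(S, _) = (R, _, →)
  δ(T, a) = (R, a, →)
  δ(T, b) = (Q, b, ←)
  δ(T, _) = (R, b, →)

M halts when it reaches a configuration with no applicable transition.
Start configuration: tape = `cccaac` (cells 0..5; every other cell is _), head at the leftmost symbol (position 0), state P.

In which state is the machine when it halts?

P

P | [c]ccaac__   read c → write _, move →, go to P
P | _[c]caac__   read c → write _, move →, go to P
P | __[c]aac__   read c → write _, move →, go to P
P | ___[a]ac__   read a → write a, move →, go to T
T | ___a[a]c__   read a → write a, move →, go to R
R | ___aa[c]__   read c → write _, move →, go to T
T | ___aa_[_]_   read _ → write b, move →, go to R
R | ___aa_b[_]   read _ → write b, move ←, go to P
P | ___aa_[b]b
No transition is defined for (P, b); M halts in state P.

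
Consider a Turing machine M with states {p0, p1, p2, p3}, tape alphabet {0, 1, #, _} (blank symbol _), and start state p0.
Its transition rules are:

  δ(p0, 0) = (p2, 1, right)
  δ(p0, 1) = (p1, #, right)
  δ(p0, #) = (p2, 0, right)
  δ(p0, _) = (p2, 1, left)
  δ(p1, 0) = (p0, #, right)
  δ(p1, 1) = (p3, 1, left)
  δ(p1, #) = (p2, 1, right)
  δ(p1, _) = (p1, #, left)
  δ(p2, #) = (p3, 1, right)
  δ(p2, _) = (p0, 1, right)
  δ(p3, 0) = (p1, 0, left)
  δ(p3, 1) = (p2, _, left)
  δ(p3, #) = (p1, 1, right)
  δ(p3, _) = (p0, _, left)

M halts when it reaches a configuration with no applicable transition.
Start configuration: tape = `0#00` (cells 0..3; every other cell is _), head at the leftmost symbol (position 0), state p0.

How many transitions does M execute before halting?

state=p0 head=0 tape=_[0]#00   (p0,0)→(p2,1,right)
state=p2 head=1 tape=_1[#]00   (p2,#)→(p3,1,right)
state=p3 head=2 tape=_11[0]0   (p3,0)→(p1,0,left)
state=p1 head=1 tape=_1[1]00   (p1,1)→(p3,1,left)
state=p3 head=0 tape=_[1]100   (p3,1)→(p2,_,left)
state=p2 head=-1 tape=[_]_100   (p2,_)→(p0,1,right)
state=p0 head=0 tape=1[_]100   (p0,_)→(p2,1,left)
state=p2 head=-1 tape=[1]1100
M halts after 7 transitions.

7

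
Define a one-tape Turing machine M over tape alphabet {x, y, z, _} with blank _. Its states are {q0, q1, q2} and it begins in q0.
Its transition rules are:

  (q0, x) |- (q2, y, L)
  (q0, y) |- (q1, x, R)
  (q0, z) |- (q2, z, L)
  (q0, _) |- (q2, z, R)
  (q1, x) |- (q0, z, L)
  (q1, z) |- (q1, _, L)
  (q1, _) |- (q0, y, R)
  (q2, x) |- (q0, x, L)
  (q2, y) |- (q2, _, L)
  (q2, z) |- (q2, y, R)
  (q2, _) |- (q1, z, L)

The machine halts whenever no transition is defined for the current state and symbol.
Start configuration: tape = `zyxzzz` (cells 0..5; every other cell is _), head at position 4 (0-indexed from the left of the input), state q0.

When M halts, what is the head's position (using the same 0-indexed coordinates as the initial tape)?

state=q0 head=4 tape=zyxz[z]z_   (q0,z)→(q2,z,L)
state=q2 head=3 tape=zyx[z]zz_   (q2,z)→(q2,y,R)
state=q2 head=4 tape=zyxy[z]z_   (q2,z)→(q2,y,R)
state=q2 head=5 tape=zyxyy[z]_   (q2,z)→(q2,y,R)
state=q2 head=6 tape=zyxyyy[_]   (q2,_)→(q1,z,L)
state=q1 head=5 tape=zyxyy[y]z
At halt the head is at cell 5.

5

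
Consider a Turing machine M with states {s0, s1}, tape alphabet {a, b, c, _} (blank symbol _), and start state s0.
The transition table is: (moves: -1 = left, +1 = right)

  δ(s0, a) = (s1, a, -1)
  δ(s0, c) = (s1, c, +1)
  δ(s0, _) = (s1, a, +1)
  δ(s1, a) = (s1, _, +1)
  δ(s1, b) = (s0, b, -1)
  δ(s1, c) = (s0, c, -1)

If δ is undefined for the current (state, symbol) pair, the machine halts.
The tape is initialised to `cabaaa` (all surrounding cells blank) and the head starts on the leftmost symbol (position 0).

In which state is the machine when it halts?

s0 | __[c]abaaa   read c → write c, move +1, go to s1
s1 | __c[a]baaa   read a → write _, move +1, go to s1
s1 | __c_[b]aaa   read b → write b, move -1, go to s0
s0 | __c[_]baaa   read _ → write a, move +1, go to s1
s1 | __ca[b]aaa   read b → write b, move -1, go to s0
s0 | __c[a]baaa   read a → write a, move -1, go to s1
s1 | __[c]abaaa   read c → write c, move -1, go to s0
s0 | _[_]cabaaa   read _ → write a, move +1, go to s1
s1 | _a[c]abaaa   read c → write c, move -1, go to s0
s0 | _[a]cabaaa   read a → write a, move -1, go to s1
s1 | [_]acabaaa
No transition is defined for (s1, _); M halts in state s1.

s1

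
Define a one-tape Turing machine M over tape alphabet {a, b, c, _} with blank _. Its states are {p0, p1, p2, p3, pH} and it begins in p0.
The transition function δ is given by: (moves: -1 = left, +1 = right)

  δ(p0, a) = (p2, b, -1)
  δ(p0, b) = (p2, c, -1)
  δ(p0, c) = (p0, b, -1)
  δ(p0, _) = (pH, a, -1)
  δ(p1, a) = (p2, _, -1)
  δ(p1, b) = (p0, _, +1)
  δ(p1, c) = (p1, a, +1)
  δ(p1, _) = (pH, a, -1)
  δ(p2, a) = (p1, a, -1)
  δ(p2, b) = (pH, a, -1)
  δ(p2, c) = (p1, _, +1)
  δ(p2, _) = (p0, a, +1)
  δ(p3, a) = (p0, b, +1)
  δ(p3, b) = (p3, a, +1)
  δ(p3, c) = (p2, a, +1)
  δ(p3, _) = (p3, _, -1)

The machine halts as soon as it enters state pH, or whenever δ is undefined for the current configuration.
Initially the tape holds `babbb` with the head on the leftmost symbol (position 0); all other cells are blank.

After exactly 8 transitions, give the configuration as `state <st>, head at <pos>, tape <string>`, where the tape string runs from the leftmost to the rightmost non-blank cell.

state pH, head at -4, tape aacbabbb

state=p0 head=0 tape=____[b]abbb   (p0,b)→(p2,c,-1)
state=p2 head=-1 tape=___[_]cabbb   (p2,_)→(p0,a,+1)
state=p0 head=0 tape=___a[c]abbb   (p0,c)→(p0,b,-1)
state=p0 head=-1 tape=___[a]babbb   (p0,a)→(p2,b,-1)
state=p2 head=-2 tape=__[_]bbabbb   (p2,_)→(p0,a,+1)
state=p0 head=-1 tape=__a[b]babbb   (p0,b)→(p2,c,-1)
state=p2 head=-2 tape=__[a]cbabbb   (p2,a)→(p1,a,-1)
state=p1 head=-3 tape=_[_]acbabbb   (p1,_)→(pH,a,-1)
state=pH head=-4 tape=[_]aacbabbb
After 8 steps: state pH, head at -4, tape aacbabbb.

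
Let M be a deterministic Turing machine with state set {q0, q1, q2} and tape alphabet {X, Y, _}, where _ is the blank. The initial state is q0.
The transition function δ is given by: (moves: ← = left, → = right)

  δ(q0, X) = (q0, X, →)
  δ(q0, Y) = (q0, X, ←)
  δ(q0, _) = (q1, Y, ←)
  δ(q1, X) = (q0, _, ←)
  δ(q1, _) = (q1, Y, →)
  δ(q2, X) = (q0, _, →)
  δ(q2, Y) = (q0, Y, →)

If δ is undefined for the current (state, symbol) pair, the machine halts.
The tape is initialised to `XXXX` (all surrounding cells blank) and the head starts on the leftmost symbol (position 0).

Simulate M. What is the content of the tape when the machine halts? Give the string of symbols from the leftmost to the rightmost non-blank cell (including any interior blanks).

q0 | __[X]XXX_   read X → write X, move →, go to q0
q0 | __X[X]XX_   read X → write X, move →, go to q0
q0 | __XX[X]X_   read X → write X, move →, go to q0
q0 | __XXX[X]_   read X → write X, move →, go to q0
q0 | __XXXX[_]   read _ → write Y, move ←, go to q1
q1 | __XXX[X]Y   read X → write _, move ←, go to q0
q0 | __XX[X]_Y   read X → write X, move →, go to q0
q0 | __XXX[_]Y   read _ → write Y, move ←, go to q1
q1 | __XX[X]YY   read X → write _, move ←, go to q0
q0 | __X[X]_YY   read X → write X, move →, go to q0
q0 | __XX[_]YY   read _ → write Y, move ←, go to q1
q1 | __X[X]YYY   read X → write _, move ←, go to q0
q0 | __[X]_YYY   read X → write X, move →, go to q0
q0 | __X[_]YYY   read _ → write Y, move ←, go to q1
q1 | __[X]YYYY   read X → write _, move ←, go to q0
q0 | _[_]_YYYY   read _ → write Y, move ←, go to q1
q1 | [_]Y_YYYY   read _ → write Y, move →, go to q1
q1 | Y[Y]_YYYY
The non-blank tape span at halt is YY_YYYY.

YY_YYYY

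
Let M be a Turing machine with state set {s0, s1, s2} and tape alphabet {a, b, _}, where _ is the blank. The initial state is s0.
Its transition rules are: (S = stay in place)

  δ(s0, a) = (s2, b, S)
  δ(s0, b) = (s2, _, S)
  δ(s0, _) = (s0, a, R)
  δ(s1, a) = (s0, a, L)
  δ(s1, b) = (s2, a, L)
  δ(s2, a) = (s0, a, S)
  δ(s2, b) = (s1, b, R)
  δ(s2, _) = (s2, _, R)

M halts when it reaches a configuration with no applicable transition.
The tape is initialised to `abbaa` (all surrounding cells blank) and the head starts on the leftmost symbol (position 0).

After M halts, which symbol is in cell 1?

state=s0 head=0 tape=[a]bbaa_   (s0,a)→(s2,b,S)
state=s2 head=0 tape=[b]bbaa_   (s2,b)→(s1,b,R)
state=s1 head=1 tape=b[b]baa_   (s1,b)→(s2,a,L)
state=s2 head=0 tape=[b]abaa_   (s2,b)→(s1,b,R)
state=s1 head=1 tape=b[a]baa_   (s1,a)→(s0,a,L)
state=s0 head=0 tape=[b]abaa_   (s0,b)→(s2,_,S)
state=s2 head=0 tape=[_]abaa_   (s2,_)→(s2,_,R)
state=s2 head=1 tape=_[a]baa_   (s2,a)→(s0,a,S)
state=s0 head=1 tape=_[a]baa_   (s0,a)→(s2,b,S)
state=s2 head=1 tape=_[b]baa_   (s2,b)→(s1,b,R)
state=s1 head=2 tape=_b[b]aa_   (s1,b)→(s2,a,L)
state=s2 head=1 tape=_[b]aaa_   (s2,b)→(s1,b,R)
state=s1 head=2 tape=_b[a]aa_   (s1,a)→(s0,a,L)
state=s0 head=1 tape=_[b]aaa_   (s0,b)→(s2,_,S)
state=s2 head=1 tape=_[_]aaa_   (s2,_)→(s2,_,R)
state=s2 head=2 tape=__[a]aa_   (s2,a)→(s0,a,S)
state=s0 head=2 tape=__[a]aa_   (s0,a)→(s2,b,S)
state=s2 head=2 tape=__[b]aa_   (s2,b)→(s1,b,R)
state=s1 head=3 tape=__b[a]a_   (s1,a)→(s0,a,L)
state=s0 head=2 tape=__[b]aa_   (s0,b)→(s2,_,S)
state=s2 head=2 tape=__[_]aa_   (s2,_)→(s2,_,R)
state=s2 head=3 tape=___[a]a_   (s2,a)→(s0,a,S)
state=s0 head=3 tape=___[a]a_   (s0,a)→(s2,b,S)
state=s2 head=3 tape=___[b]a_   (s2,b)→(s1,b,R)
state=s1 head=4 tape=___b[a]_   (s1,a)→(s0,a,L)
state=s0 head=3 tape=___[b]a_   (s0,b)→(s2,_,S)
state=s2 head=3 tape=___[_]a_   (s2,_)→(s2,_,R)
state=s2 head=4 tape=____[a]_   (s2,a)→(s0,a,S)
state=s0 head=4 tape=____[a]_   (s0,a)→(s2,b,S)
state=s2 head=4 tape=____[b]_   (s2,b)→(s1,b,R)
state=s1 head=5 tape=____b[_]
Cell 1 holds _ when M halts.

_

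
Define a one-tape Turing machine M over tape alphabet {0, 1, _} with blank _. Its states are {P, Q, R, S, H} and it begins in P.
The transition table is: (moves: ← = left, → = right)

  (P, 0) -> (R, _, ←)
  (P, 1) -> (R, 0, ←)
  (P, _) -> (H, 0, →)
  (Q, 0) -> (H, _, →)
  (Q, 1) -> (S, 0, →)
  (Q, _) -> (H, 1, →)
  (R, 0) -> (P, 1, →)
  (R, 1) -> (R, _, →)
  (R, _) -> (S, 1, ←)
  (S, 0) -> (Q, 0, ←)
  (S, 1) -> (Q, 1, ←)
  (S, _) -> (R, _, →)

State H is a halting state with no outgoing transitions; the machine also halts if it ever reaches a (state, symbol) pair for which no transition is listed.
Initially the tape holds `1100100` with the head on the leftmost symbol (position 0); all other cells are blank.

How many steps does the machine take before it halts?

24

P | __[1]100100__   read 1 → write 0, move ←, go to R
R | _[_]0100100__   read _ → write 1, move ←, go to S
S | [_]10100100__   read _ → write _, move →, go to R
R | _[1]0100100__   read 1 → write _, move →, go to R
R | __[0]100100__   read 0 → write 1, move →, go to P
P | __1[1]00100__   read 1 → write 0, move ←, go to R
R | __[1]000100__   read 1 → write _, move →, go to R
R | ___[0]00100__   read 0 → write 1, move →, go to P
P | ___1[0]0100__   read 0 → write _, move ←, go to R
R | ___[1]_0100__   read 1 → write _, move →, go to R
R | ____[_]0100__   read _ → write 1, move ←, go to S
S | ___[_]10100__   read _ → write _, move →, go to R
R | ____[1]0100__   read 1 → write _, move →, go to R
R | _____[0]100__   read 0 → write 1, move →, go to P
P | _____1[1]00__   read 1 → write 0, move ←, go to R
R | _____[1]000__   read 1 → write _, move →, go to R
R | ______[0]00__   read 0 → write 1, move →, go to P
P | ______1[0]0__   read 0 → write _, move ←, go to R
R | ______[1]_0__   read 1 → write _, move →, go to R
R | _______[_]0__   read _ → write 1, move ←, go to S
S | ______[_]10__   read _ → write _, move →, go to R
R | _______[1]0__   read 1 → write _, move →, go to R
R | ________[0]__   read 0 → write 1, move →, go to P
P | ________1[_]_   read _ → write 0, move →, go to H
H | ________10[_]
M halts after 24 transitions.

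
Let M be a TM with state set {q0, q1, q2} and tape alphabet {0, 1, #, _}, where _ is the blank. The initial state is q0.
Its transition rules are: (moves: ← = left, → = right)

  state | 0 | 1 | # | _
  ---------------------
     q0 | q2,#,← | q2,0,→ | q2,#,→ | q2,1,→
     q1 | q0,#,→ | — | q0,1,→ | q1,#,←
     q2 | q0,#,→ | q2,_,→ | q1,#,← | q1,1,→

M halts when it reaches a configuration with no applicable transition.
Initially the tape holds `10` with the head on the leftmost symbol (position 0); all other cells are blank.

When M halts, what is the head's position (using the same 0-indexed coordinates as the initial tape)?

3

state=q0 head=0 tape=[1]0___   (q0,1)→(q2,0,→)
state=q2 head=1 tape=0[0]___   (q2,0)→(q0,#,→)
state=q0 head=2 tape=0#[_]__   (q0,_)→(q2,1,→)
state=q2 head=3 tape=0#1[_]_   (q2,_)→(q1,1,→)
state=q1 head=4 tape=0#11[_]   (q1,_)→(q1,#,←)
state=q1 head=3 tape=0#1[1]#
At halt the head is at cell 3.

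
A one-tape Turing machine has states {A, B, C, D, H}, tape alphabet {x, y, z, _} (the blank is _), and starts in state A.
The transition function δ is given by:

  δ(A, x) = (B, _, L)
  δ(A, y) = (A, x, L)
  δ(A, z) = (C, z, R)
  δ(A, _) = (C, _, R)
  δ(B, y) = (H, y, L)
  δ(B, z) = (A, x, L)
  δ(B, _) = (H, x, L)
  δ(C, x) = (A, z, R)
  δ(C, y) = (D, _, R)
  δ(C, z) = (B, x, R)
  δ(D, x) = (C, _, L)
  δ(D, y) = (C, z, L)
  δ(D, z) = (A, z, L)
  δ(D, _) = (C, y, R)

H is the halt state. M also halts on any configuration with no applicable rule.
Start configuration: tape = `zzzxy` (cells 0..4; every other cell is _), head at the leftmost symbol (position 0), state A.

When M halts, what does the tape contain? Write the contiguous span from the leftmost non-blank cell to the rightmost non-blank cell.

A | _[z]zzxy__   read z → write z, move R, go to C
C | _z[z]zxy__   read z → write x, move R, go to B
B | _zx[z]xy__   read z → write x, move L, go to A
A | _z[x]xxy__   read x → write _, move L, go to B
B | _[z]_xxy__   read z → write x, move L, go to A
A | [_]x_xxy__   read _ → write _, move R, go to C
C | _[x]_xxy__   read x → write z, move R, go to A
A | _z[_]xxy__   read _ → write _, move R, go to C
C | _z_[x]xy__   read x → write z, move R, go to A
A | _z_z[x]y__   read x → write _, move L, go to B
B | _z_[z]_y__   read z → write x, move L, go to A
A | _z[_]x_y__   read _ → write _, move R, go to C
C | _z_[x]_y__   read x → write z, move R, go to A
A | _z_z[_]y__   read _ → write _, move R, go to C
C | _z_z_[y]__   read y → write _, move R, go to D
D | _z_z__[_]_   read _ → write y, move R, go to C
C | _z_z__y[_]
The non-blank tape span at halt is z_z__y.

z_z__y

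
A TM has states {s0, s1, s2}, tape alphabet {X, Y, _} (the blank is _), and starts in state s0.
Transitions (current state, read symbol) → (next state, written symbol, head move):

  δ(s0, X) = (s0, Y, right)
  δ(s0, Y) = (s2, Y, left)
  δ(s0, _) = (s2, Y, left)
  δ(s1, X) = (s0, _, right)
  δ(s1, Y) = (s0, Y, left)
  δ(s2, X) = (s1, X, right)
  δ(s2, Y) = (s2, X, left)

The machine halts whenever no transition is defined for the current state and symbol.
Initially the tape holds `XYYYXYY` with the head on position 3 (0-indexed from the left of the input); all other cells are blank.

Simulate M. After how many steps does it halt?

8

s0 | XYY[Y]XYY   read Y → write Y, move left, go to s2
s2 | XY[Y]YXYY   read Y → write X, move left, go to s2
s2 | X[Y]XYXYY   read Y → write X, move left, go to s2
s2 | [X]XXYXYY   read X → write X, move right, go to s1
s1 | X[X]XYXYY   read X → write _, move right, go to s0
s0 | X_[X]YXYY   read X → write Y, move right, go to s0
s0 | X_Y[Y]XYY   read Y → write Y, move left, go to s2
s2 | X_[Y]YXYY   read Y → write X, move left, go to s2
s2 | X[_]XYXYY
M halts after 8 transitions.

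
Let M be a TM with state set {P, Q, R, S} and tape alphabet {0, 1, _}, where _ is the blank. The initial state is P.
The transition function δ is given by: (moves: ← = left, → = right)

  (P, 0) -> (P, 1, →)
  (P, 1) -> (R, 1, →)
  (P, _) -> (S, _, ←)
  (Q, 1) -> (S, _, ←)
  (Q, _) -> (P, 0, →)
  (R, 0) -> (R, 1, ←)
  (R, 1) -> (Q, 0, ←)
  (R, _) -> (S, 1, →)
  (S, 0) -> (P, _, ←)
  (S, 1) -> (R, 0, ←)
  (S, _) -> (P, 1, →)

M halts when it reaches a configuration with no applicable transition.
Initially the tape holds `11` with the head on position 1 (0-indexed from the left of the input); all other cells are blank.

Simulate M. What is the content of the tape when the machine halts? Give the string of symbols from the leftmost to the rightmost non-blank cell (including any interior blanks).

P | __1[1]___   read 1 → write 1, move →, go to R
R | __11[_]__   read _ → write 1, move →, go to S
S | __111[_]_   read _ → write 1, move →, go to P
P | __1111[_]   read _ → write _, move ←, go to S
S | __111[1]_   read 1 → write 0, move ←, go to R
R | __11[1]0_   read 1 → write 0, move ←, go to Q
Q | __1[1]00_   read 1 → write _, move ←, go to S
S | __[1]_00_   read 1 → write 0, move ←, go to R
R | _[_]0_00_   read _ → write 1, move →, go to S
S | _1[0]_00_   read 0 → write _, move ←, go to P
P | _[1]__00_   read 1 → write 1, move →, go to R
R | _1[_]_00_   read _ → write 1, move →, go to S
S | _11[_]00_   read _ → write 1, move →, go to P
P | _111[0]0_   read 0 → write 1, move →, go to P
P | _1111[0]_   read 0 → write 1, move →, go to P
P | _11111[_]   read _ → write _, move ←, go to S
S | _1111[1]_   read 1 → write 0, move ←, go to R
R | _111[1]0_   read 1 → write 0, move ←, go to Q
Q | _11[1]00_   read 1 → write _, move ←, go to S
S | _1[1]_00_   read 1 → write 0, move ←, go to R
R | _[1]0_00_   read 1 → write 0, move ←, go to Q
Q | [_]00_00_   read _ → write 0, move →, go to P
P | 0[0]0_00_   read 0 → write 1, move →, go to P
P | 01[0]_00_   read 0 → write 1, move →, go to P
P | 011[_]00_   read _ → write _, move ←, go to S
S | 01[1]_00_   read 1 → write 0, move ←, go to R
R | 0[1]0_00_   read 1 → write 0, move ←, go to Q
Q | [0]00_00_
The non-blank tape span at halt is 000_00.

000_00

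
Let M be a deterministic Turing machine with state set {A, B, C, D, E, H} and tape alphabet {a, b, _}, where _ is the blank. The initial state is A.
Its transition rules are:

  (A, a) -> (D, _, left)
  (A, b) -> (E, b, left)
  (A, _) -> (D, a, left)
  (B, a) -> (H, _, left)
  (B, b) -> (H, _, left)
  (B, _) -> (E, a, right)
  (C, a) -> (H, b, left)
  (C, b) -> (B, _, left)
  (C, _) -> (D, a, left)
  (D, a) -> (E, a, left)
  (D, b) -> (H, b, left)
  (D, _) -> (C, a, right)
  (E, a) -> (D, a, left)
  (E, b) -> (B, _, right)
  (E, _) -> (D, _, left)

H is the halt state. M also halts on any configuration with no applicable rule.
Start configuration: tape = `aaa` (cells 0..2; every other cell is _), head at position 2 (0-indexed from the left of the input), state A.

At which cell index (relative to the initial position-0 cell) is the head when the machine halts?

state=A head=2 tape=_aa[a]   (A,a)→(D,_,left)
state=D head=1 tape=_a[a]_   (D,a)→(E,a,left)
state=E head=0 tape=_[a]a_   (E,a)→(D,a,left)
state=D head=-1 tape=[_]aa_   (D,_)→(C,a,right)
state=C head=0 tape=a[a]a_   (C,a)→(H,b,left)
state=H head=-1 tape=[a]ba_
At halt the head is at cell -1.

-1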